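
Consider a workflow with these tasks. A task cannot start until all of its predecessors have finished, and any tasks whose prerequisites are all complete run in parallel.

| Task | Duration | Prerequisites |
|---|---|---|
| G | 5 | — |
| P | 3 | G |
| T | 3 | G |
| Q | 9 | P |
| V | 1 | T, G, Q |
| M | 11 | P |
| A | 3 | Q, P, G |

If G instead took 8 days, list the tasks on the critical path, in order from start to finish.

G, P, Q, A

Actual critical path: G→P→Q→A = 5+3+9+3 = 20 ⇒ 20 days.
G is on the critical path; changing it to 8 makes that path 23 days.
That remains the longest chain; total 23 days.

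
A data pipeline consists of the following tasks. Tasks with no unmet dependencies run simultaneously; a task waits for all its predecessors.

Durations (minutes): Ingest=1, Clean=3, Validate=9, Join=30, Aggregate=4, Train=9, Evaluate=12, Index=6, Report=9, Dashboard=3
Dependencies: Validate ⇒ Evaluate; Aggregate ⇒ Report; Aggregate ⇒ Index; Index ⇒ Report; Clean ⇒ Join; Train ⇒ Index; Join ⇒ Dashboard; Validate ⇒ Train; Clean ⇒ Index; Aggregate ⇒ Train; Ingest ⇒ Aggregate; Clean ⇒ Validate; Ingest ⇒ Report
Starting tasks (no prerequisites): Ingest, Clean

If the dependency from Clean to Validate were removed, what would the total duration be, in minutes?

36

Before: longest chain Clean→Validate→Train→Index→Report = 3+9+9+6+9 = 36, finish 36.
Without Clean→Validate, Validate's earliest start moves from 3 to 0.
After: Clean→Join→Dashboard = 3+30+3 = 36 → 36 minutes.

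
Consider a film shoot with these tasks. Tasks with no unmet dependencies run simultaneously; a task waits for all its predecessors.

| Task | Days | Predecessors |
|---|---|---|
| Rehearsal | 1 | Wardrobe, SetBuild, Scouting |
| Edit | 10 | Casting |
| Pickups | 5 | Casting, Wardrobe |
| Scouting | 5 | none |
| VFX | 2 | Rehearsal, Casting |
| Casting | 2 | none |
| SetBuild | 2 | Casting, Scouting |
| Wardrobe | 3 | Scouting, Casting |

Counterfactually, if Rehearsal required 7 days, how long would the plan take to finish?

17

The binding path is Scouting→Wardrobe→Pickups = 5+3+5 = 13; finish at 13 days.
Rehearsal is off the critical path — its longest chain is 11 days, giving 2 of slack.
New critical path: Scouting→Wardrobe→Rehearsal→VFX = 5+3+7+2 = 17 ⇒ 17 days.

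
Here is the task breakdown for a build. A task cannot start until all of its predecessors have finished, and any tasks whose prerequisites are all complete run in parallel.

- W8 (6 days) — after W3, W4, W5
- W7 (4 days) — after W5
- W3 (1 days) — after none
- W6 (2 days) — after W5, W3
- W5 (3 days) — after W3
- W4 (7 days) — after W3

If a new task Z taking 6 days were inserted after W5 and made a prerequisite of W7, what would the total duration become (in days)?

14

Originally the job takes 14 days.
With Z inserted, W7 now waits for max(W5, Z).
New critical path: W3→W4→W8 = 1+7+6 = 14 ⇒ 14 days.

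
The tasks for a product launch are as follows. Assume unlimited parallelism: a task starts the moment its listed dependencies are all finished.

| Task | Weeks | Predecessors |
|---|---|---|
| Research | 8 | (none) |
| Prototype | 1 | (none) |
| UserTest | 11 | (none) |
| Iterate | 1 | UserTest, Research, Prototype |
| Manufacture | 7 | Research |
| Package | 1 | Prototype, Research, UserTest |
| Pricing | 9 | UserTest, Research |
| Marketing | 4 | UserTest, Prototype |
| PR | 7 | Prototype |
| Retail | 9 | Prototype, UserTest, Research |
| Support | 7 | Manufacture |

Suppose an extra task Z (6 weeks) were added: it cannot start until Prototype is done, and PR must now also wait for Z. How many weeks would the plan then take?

Originally the plan takes 22 weeks.
With Z inserted, PR now waits for max(Prototype, Z).
New critical path: Research→Manufacture→Support = 8+7+7 = 22 ⇒ 22 weeks.

22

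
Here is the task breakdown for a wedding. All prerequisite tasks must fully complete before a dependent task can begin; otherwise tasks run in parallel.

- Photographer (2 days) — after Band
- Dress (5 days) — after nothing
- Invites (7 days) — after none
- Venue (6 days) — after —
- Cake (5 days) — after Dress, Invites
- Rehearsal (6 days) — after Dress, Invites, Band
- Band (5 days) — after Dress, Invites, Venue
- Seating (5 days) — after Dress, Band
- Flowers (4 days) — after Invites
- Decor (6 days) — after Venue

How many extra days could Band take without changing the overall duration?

Invites→Band→Rehearsal = 7+5+6 = 18 sets the makespan at 18 days.
Longest path through Band: 18 days (earliest finish 12, latest finish 12).
Slack of Band = 7 − 7 = 0 days.

0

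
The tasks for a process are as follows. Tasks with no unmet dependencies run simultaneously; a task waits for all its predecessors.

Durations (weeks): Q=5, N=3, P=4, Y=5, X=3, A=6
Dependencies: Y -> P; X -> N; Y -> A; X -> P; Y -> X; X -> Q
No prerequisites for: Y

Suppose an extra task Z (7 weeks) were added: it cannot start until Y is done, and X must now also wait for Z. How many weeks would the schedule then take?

Originally the schedule takes 13 weeks.
With Z inserted, X now waits for max(Y, Z).
New critical path: Y→Z→X→Q = 5+7+3+5 = 20 ⇒ 20 weeks.

20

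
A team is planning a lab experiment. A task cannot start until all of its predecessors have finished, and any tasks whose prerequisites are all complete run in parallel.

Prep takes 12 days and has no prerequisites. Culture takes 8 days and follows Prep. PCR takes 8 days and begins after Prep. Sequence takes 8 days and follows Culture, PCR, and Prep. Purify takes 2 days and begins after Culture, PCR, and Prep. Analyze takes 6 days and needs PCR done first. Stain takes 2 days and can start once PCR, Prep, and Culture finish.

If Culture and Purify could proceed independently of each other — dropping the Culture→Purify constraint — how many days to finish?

Original critical path: Prep→Culture→Sequence = 12+8+8 = 28 ⇒ 28 days.
Dropping Culture→Purify doesn't change Purify's earliest start (20); another predecessor still binds.
The longest chain is now Prep→Culture→Sequence = 12+8+8 = 28, so the project takes 28 days.

28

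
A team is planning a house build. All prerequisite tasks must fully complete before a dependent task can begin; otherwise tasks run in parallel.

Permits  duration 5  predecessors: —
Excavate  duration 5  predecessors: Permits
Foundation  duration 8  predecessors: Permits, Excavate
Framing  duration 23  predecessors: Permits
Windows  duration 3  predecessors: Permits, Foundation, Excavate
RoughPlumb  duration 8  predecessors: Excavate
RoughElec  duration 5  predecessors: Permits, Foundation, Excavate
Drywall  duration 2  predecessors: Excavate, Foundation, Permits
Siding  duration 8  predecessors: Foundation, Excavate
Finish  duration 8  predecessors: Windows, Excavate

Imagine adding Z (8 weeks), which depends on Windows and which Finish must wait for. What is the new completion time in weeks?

37

Originally the house build takes 29 weeks.
With Z inserted, Finish now waits for max(Windows, Excavate, Z).
New critical path: Permits→Excavate→Foundation→Windows→Z→Finish = 5+5+8+3+8+8 = 37 ⇒ 37 weeks.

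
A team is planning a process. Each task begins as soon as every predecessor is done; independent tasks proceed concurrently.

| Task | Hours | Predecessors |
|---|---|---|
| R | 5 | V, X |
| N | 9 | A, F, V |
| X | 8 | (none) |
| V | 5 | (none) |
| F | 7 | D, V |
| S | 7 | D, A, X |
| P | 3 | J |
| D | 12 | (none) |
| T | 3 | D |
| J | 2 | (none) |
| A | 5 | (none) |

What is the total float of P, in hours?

The longest chain is D→F→N = 12+7+9 = 28; overall finish 28 hours.
P finishes as early as 5 and must finish by 28.
Slack of P = 25 − 2 = 23 hours.

23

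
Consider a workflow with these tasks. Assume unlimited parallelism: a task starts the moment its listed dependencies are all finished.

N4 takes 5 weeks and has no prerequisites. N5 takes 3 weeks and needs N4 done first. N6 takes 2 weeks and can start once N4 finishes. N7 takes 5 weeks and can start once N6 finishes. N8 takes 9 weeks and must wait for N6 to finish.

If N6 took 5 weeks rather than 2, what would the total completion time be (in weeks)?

Baseline: N4→N6→N8 = 5+2+9 = 16 → 16 weeks.
Since N6 is critical, the +3 change carries straight to that chain (now 19 weeks).
That remains the longest chain; total 19 weeks.

19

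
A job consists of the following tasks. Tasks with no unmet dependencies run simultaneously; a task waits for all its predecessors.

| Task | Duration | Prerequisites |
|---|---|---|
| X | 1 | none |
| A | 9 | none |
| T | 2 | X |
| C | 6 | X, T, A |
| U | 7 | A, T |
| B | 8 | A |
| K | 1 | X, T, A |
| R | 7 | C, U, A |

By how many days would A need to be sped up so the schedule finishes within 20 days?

3

Current finish: 23 days; target: 20.
A is on every critical path, so each day cut from A cuts the finish by one (this holds down to a finish of 17).
Need 23 − 20 = 3 days off A → A becomes 6 days, finish becomes 20.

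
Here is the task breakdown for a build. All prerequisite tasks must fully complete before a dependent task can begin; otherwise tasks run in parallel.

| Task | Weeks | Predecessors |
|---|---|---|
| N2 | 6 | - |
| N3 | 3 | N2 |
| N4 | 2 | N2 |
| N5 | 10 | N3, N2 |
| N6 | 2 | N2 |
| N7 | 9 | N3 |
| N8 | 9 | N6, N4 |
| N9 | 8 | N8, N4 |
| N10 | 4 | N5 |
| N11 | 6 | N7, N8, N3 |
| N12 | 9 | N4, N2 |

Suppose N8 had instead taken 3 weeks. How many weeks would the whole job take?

24

As given, the longest chain is N2→N4→N8→N9 = 6+2+9+8 = 25, so the finish is 25 weeks.
Since N8 is critical, the -6 change carries straight to that chain (now 19 weeks).
New critical path: N2→N3→N7→N11 = 6+3+9+6 = 24 ⇒ 24 weeks.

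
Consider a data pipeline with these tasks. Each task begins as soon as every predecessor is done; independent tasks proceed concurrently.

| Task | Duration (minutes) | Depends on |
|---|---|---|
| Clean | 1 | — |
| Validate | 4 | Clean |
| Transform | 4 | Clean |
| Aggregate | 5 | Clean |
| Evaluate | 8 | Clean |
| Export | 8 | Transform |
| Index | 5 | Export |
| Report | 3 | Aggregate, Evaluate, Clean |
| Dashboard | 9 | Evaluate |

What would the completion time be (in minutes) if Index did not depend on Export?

18

With the dependency in place, Clean→Transform→Export→Index = 1+4+8+5 = 18 sets the finish at 18 minutes.
Without Export→Index, Index's earliest start moves from 13 to 0.
The longest chain is now Clean→Evaluate→Dashboard = 1+8+9 = 18, so the data pipeline takes 18 minutes.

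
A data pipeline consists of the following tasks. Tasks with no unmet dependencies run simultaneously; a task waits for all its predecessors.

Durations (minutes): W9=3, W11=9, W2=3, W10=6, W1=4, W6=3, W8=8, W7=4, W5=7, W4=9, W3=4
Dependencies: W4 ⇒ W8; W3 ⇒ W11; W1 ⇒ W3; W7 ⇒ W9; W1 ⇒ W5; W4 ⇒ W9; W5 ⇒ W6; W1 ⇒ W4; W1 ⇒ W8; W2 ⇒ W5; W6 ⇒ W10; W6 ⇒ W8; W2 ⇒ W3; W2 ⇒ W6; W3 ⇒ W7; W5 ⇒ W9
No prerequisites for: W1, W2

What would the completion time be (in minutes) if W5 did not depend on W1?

With the dependency in place, W1→W5→W6→W8 = 4+7+3+8 = 22 sets the finish at 22 minutes.
Without W1→W5, W5's earliest start moves from 4 to 3.
The longest chain is now W1→W4→W8 = 4+9+8 = 21, so the plan takes 21 minutes.

21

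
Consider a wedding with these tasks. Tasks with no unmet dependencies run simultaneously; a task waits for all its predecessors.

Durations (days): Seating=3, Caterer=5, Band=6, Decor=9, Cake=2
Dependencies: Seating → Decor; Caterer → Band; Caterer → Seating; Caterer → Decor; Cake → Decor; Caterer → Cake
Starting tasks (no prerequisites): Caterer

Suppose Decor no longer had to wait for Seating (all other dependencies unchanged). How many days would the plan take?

With the dependency in place, Caterer→Seating→Decor = 5+3+9 = 17 sets the finish at 17 days.
Without Seating→Decor, Decor's earliest start moves from 8 to 7.
The longest chain is now Caterer→Cake→Decor = 5+2+9 = 16, so the plan takes 16 days.

16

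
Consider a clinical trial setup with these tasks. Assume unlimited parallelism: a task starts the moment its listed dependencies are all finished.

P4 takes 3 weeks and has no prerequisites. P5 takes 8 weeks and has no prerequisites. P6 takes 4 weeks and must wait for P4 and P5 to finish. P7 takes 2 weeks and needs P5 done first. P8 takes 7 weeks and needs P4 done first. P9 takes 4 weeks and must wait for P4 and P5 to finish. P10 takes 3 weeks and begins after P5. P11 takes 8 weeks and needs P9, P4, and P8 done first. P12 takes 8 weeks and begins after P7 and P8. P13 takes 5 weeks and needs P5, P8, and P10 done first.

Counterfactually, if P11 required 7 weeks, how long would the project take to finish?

19

Baseline: P5→P9→P11 = 8+4+8 = 20 → 20 weeks.
P11 lies on that path, so at 7 weeks the path becomes 19 weeks.
The critical path is still P5→P9→P11; finish is now 19 weeks.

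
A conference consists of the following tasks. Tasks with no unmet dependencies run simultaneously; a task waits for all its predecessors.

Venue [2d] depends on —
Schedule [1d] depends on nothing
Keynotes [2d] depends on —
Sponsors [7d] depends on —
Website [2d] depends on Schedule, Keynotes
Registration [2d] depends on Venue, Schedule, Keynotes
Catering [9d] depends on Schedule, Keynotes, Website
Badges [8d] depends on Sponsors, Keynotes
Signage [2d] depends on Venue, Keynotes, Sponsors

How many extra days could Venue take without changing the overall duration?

The longest chain is Sponsors→Badges = 7+8 = 15; overall finish 15 days.
Venue finishes as early as 2 and must finish by 13.
So Venue can slip 13 − 2 = 11 days.

11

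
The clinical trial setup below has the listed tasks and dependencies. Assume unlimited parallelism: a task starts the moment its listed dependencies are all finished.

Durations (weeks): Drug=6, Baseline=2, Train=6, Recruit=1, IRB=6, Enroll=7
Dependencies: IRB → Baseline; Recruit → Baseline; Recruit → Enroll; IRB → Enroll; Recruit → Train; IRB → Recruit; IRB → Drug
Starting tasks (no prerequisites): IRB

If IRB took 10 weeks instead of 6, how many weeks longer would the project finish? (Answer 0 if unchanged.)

Baseline: IRB→Recruit→Enroll = 6+1+7 = 14 → 14 weeks.
IRB lies on that path, so at 10 weeks the path becomes 18 weeks.
That remains the longest chain; total 18 weeks.
Change in finish: 18 − 14 = +4 weeks.

4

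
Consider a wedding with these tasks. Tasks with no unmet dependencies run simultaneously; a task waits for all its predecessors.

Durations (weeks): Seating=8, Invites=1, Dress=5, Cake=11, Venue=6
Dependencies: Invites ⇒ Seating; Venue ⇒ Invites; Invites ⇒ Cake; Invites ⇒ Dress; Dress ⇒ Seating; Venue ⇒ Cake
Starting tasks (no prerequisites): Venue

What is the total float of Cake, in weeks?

2

Critical path: Venue→Invites→Dress→Seating = 6+1+5+8 = 20, so the finish is 20 weeks.
Cake finishes as early as 18 and must finish by 20.
Slack of Cake = 9 − 7 = 2 weeks.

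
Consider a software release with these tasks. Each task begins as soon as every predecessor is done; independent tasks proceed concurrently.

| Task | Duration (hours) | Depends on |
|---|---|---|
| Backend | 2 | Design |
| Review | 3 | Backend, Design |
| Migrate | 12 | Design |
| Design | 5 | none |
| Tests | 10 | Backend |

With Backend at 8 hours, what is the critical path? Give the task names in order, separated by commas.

Design, Backend, Tests

As given, the longest chain is Design→Backend→Tests = 5+2+10 = 17, so the finish is 17 hours.
Backend lies on that path, so at 8 hours the path becomes 23 hours.
The critical path is still Design→Backend→Tests; finish is now 23 hours.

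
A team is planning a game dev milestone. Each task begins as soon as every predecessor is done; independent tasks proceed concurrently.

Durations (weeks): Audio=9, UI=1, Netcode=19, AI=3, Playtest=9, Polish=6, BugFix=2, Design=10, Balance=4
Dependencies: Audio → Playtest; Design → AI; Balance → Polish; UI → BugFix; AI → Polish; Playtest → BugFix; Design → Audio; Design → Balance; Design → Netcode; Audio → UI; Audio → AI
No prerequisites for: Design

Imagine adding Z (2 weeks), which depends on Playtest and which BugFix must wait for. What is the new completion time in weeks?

32

Originally the project takes 30 weeks.
With Z inserted, BugFix now waits for max(Playtest, UI, Z).
New critical path: Design→Audio→Playtest→Z→BugFix = 10+9+9+2+2 = 32 ⇒ 32 weeks.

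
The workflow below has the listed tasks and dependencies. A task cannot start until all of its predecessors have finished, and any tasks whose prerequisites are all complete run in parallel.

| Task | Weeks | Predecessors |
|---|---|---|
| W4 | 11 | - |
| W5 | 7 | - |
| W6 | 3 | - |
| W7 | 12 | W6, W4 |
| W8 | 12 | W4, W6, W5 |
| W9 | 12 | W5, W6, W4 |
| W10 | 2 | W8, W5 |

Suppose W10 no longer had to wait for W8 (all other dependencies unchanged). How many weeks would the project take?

23

With the dependency in place, W4→W8→W10 = 11+12+2 = 25 sets the finish at 25 weeks.
Without W8→W10, W10's earliest start moves from 23 to 7.
New critical path: W4→W7 = 11+12 = 23 ⇒ 23 weeks.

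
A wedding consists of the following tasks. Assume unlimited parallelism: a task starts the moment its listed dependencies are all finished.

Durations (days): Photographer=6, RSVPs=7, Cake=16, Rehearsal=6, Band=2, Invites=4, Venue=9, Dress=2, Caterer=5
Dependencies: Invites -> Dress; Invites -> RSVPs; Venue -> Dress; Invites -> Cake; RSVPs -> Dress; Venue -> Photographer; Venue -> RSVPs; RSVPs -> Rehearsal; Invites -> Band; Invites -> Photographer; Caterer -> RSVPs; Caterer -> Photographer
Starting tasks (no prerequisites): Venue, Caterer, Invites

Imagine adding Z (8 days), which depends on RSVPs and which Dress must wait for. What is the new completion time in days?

Originally the job takes 22 days.
With Z inserted, Dress now waits for max(RSVPs, Invites, Venue, Z).
New critical path: Venue→RSVPs→Z→Dress = 9+7+8+2 = 26 ⇒ 26 days.

26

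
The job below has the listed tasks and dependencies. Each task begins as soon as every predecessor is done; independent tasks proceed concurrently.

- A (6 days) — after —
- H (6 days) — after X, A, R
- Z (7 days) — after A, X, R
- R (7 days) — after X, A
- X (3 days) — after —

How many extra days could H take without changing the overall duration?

Critical path: A→R→Z = 6+7+7 = 20, so the finish is 20 days.
The longest chain containing H totals 19 days.
So H can slip 20 − 19 = 1 day.

1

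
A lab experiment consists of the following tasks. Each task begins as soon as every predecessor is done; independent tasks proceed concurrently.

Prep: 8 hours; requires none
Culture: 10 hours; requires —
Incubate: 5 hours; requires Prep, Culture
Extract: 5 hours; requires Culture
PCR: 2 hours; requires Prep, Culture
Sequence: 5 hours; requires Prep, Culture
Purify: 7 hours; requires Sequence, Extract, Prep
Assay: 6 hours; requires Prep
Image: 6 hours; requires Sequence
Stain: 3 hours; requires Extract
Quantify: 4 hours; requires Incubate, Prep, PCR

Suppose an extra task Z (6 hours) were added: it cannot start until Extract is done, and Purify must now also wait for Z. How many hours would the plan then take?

28

Originally the plan takes 22 hours.
With Z inserted, Purify now waits for max(Sequence, Extract, Prep, Z).
New critical path: Culture→Extract→Z→Purify = 10+5+6+7 = 28 ⇒ 28 hours.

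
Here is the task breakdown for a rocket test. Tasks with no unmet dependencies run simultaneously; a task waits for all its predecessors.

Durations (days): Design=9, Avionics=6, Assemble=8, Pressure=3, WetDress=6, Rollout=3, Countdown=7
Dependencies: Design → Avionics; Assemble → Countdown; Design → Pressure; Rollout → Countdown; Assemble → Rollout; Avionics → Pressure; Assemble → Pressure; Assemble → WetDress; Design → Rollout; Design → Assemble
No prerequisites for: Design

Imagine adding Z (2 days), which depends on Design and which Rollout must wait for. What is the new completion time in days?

27

Originally the schedule takes 27 days.
With Z inserted, Rollout now waits for max(Design, Assemble, Z).
New critical path: Design→Assemble→Rollout→Countdown = 9+8+3+7 = 27 ⇒ 27 days.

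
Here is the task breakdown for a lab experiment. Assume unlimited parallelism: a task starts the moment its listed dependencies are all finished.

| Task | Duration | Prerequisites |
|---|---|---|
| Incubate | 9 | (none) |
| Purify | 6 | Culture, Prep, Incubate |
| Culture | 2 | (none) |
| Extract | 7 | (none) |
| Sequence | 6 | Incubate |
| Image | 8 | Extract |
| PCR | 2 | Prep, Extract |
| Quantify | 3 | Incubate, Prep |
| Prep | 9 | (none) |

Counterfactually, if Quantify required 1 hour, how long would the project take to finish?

Baseline: Prep→Purify = 9+6 = 15 → 15 hours.
Quantify is off the critical path — its longest chain is 12 hours, giving 3 of slack.
The critical path is still Prep→Purify; finish is now 15 hours.

15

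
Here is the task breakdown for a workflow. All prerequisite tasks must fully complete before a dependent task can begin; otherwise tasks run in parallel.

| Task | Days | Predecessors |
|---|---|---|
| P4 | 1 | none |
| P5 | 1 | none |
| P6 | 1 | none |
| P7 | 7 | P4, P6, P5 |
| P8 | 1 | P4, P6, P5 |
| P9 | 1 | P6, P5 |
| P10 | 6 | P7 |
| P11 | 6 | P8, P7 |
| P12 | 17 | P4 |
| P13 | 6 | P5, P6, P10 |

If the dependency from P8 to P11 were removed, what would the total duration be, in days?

With the dependency in place, P4→P7→P10→P13 = 1+7+6+6 = 20 sets the finish at 20 days.
Dropping P8→P11 doesn't change P11's earliest start (8); another predecessor still binds.
After: P4→P7→P10→P13 = 1+7+6+6 = 20 → 20 days.

20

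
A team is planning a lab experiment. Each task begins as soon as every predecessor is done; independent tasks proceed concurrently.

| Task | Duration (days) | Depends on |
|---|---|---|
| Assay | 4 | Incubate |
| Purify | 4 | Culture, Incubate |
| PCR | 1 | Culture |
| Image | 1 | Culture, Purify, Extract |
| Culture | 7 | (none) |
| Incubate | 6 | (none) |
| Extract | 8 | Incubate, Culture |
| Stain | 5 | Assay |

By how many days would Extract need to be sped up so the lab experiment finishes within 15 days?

1

Current finish: 16 days; target: 15.
Extract is on every critical path, so each day cut from Extract cuts the finish by one (this holds down to a finish of 15).
Need 16 − 15 = 1 day off Extract → Extract becomes 7 days, finish becomes 15.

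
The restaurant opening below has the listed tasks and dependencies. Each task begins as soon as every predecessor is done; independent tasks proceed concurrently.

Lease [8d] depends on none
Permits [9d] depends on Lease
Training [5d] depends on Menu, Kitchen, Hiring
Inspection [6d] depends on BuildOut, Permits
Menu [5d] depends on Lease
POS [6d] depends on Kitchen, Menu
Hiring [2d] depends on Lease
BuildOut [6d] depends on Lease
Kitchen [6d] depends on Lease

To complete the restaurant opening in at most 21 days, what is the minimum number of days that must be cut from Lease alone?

2

Current finish: 23 days; target: 21.
Lease is on every critical path, so each day cut from Lease cuts the finish by one (this holds down to a finish of 16).
Need 23 − 21 = 2 days off Lease → Lease becomes 6 days, finish becomes 21.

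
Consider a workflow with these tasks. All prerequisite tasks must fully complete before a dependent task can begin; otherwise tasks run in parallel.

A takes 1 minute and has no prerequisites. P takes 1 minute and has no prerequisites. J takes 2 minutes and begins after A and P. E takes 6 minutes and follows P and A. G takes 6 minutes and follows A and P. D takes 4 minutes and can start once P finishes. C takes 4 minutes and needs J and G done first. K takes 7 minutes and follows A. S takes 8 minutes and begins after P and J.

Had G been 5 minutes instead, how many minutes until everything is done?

11

Baseline: A→G→C = 1+6+4 = 11 → 11 minutes.
G lies on that path, so at 5 minutes the path becomes 10 minutes.
The binding chain switches to A→J→S = 1+2+8 = 11; finish 11 minutes.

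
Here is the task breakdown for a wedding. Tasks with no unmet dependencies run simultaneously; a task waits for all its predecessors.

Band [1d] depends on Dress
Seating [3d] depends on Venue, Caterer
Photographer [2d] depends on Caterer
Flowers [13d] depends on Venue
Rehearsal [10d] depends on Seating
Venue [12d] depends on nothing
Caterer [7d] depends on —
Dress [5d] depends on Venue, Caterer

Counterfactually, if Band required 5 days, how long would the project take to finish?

25

Critical path before the change: Venue→Flowers = 12+13 = 25 giving 25 days.
Band is off the critical path — its longest chain is 18 days, giving 7 of slack.
The critical path is still Venue→Flowers; finish is now 25 days.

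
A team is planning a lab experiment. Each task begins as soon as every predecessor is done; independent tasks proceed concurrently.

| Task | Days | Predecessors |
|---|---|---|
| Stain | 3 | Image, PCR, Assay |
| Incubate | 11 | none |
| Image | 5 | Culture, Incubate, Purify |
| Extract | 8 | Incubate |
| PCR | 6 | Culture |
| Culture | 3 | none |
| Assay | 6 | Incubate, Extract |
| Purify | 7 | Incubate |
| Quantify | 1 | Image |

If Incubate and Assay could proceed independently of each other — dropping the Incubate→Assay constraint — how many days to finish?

28

Before: longest chain Incubate→Extract→Assay→Stain = 11+8+6+3 = 28, finish 28.
Dropping Incubate→Assay doesn't change Assay's earliest start (19); another predecessor still binds.
The longest chain is now Incubate→Extract→Assay→Stain = 11+8+6+3 = 28, so the lab experiment takes 28 days.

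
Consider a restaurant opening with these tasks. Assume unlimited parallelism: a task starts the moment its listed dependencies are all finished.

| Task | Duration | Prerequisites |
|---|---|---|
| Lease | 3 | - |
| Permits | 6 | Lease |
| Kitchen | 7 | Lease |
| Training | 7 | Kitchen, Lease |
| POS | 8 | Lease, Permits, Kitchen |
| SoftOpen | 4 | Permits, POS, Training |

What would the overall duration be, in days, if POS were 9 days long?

23

Actual critical path: Lease→Kitchen→POS→SoftOpen = 3+7+8+4 = 22 ⇒ 22 days.
POS is on the critical path; changing it to 9 makes that path 23 days.
The critical path is still Lease→Kitchen→POS→SoftOpen; finish is now 23 days.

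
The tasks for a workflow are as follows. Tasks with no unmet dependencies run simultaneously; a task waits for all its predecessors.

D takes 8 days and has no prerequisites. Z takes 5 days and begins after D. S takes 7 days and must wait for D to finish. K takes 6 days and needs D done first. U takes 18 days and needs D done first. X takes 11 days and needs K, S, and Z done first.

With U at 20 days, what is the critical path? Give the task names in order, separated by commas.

Actual critical path: D→U = 8+18 = 26 ⇒ 26 days.
Since U is critical, the +2 change carries straight to that chain (now 28 days).
The critical path is still D→U; finish is now 28 days.

D, U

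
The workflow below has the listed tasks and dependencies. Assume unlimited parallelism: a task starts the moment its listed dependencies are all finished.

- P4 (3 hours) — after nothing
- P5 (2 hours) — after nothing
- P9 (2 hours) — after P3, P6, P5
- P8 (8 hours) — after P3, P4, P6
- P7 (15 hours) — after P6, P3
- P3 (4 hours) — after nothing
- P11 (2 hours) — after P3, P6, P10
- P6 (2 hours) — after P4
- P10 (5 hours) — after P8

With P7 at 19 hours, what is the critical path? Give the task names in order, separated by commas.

Actual critical path: P4→P6→P7 = 3+2+15 = 20 ⇒ 20 hours.
P7 lies on that path, so at 19 hours the path becomes 24 hours.
That remains the longest chain; total 24 hours.

P4, P6, P7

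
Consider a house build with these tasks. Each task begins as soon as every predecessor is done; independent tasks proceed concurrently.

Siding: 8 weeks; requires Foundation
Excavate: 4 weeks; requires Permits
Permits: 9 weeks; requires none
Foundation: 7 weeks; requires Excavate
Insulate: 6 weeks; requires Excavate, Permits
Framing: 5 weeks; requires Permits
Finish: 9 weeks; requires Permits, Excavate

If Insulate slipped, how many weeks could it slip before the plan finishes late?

Critical path: Permits→Excavate→Foundation→Siding = 9+4+7+8 = 28, so the finish is 28 weeks.
Insulate finishes as early as 19 and must finish by 28.
So Insulate can slip 28 − 19 = 9 weeks.

9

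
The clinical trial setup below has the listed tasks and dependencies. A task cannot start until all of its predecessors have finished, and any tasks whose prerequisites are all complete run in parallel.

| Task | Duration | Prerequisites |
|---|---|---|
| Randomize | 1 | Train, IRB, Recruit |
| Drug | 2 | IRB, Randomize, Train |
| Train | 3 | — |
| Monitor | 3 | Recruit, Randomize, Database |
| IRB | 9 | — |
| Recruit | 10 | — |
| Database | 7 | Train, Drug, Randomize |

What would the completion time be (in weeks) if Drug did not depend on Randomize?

Original critical path: Recruit→Randomize→Drug→Database→Monitor = 10+1+2+7+3 = 23 ⇒ 23 weeks.
Without Randomize→Drug, Drug's earliest start moves from 11 to 9.
The longest chain is now IRB→Drug→Database→Monitor = 9+2+7+3 = 21, so the project takes 21 weeks.

21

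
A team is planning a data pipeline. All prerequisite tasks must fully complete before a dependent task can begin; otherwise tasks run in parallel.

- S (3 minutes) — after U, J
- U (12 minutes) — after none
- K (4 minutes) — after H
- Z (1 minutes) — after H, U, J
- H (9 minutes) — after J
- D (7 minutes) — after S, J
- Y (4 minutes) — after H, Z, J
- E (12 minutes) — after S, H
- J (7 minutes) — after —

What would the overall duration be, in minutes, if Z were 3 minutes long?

Actual critical path: J→H→E = 7+9+12 = 28 ⇒ 28 minutes.
Z is off the critical path — its longest chain is 21 minutes, giving 7 of slack.
That remains the longest chain; total 28 minutes.

28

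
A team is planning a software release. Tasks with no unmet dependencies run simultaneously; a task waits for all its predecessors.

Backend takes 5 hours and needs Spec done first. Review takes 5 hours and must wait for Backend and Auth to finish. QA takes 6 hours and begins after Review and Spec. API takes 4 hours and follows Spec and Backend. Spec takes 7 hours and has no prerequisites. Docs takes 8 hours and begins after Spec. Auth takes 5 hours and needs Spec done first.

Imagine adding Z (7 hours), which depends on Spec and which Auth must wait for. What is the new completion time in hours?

30

Originally the project takes 23 hours.
With Z inserted, Auth now waits for max(Spec, Z).
New critical path: Spec→Z→Auth→Review→QA = 7+7+5+5+6 = 30 ⇒ 30 hours.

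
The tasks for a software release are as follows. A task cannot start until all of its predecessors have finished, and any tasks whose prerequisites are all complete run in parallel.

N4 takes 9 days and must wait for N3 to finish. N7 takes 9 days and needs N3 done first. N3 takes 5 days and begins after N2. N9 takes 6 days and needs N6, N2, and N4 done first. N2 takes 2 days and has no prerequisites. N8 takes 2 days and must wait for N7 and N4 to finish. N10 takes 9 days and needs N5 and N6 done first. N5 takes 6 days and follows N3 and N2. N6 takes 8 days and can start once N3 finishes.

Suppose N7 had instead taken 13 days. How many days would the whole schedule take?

24

The binding path is N2→N3→N6→N10 = 2+5+8+9 = 24; finish at 24 days.
N7 has 6 days of float (longest path through it is 18).
The critical path is still N2→N3→N6→N10; finish is now 24 days.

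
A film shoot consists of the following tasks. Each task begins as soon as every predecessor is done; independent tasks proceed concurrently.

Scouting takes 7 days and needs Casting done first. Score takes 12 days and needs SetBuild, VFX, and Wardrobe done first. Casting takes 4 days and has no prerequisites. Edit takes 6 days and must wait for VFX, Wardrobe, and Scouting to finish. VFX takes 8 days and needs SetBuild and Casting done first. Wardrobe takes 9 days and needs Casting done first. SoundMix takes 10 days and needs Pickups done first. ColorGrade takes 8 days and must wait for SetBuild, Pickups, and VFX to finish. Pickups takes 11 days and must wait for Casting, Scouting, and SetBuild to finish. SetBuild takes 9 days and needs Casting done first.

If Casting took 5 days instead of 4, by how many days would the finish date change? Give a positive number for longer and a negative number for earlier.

1

Baseline: Casting→SetBuild→Pickups→SoundMix = 4+9+11+10 = 34 → 34 days.
Since Casting is critical, the +1 change carries straight to that chain (now 35 days).
The critical path is still Casting→SetBuild→Pickups→SoundMix; finish is now 35 days.
Change in finish: 35 − 34 = +1 days.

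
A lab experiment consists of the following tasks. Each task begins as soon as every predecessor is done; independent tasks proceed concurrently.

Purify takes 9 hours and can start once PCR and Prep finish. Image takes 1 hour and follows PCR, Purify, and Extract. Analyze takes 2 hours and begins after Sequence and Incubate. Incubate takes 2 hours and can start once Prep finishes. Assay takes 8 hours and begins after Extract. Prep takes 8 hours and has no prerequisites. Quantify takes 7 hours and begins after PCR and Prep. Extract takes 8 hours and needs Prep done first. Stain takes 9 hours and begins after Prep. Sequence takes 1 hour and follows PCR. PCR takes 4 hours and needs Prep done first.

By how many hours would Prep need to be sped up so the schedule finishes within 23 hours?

1

Current finish: 24 hours; target: 23.
Prep is on every critical path, so each hour cut from Prep cuts the finish by one (this holds down to a finish of 17).
Need 24 − 23 = 1 hour off Prep → Prep becomes 7 hours, finish becomes 23.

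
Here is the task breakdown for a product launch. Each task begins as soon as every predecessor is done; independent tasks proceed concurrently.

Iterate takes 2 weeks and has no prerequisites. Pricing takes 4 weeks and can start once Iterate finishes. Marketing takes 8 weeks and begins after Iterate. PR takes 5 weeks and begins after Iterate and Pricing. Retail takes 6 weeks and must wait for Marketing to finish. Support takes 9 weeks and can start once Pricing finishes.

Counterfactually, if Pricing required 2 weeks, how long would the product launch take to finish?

16

Actual critical path: Iterate→Marketing→Retail = 2+8+6 = 16 ⇒ 16 weeks.
Pricing is off the critical path — its longest chain is 15 weeks, giving 1 of slack.
No other chain overtakes it, so the finish is 16 weeks.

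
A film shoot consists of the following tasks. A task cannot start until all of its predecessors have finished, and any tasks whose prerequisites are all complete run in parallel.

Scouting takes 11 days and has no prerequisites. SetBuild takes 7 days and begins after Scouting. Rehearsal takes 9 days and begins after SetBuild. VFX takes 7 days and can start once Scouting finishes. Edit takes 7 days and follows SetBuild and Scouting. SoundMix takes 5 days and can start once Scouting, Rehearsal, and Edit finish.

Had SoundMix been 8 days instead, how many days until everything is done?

35

As given, the longest chain is Scouting→SetBuild→Rehearsal→SoundMix = 11+7+9+5 = 32, so the finish is 32 days.
Since SoundMix is critical, the +3 change carries straight to that chain (now 35 days).
The critical path is still Scouting→SetBuild→Rehearsal→SoundMix; finish is now 35 days.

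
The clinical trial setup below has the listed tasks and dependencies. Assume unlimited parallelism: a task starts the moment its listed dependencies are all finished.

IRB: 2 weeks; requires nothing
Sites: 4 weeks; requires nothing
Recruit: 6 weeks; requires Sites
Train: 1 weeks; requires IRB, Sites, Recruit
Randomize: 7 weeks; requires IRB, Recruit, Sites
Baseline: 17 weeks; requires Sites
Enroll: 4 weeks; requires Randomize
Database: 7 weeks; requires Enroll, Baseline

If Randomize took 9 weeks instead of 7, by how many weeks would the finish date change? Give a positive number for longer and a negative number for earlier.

Actual critical path: Sites→Recruit→Randomize→Enroll→Database = 4+6+7+4+7 = 28 ⇒ 28 weeks.
Since Randomize is critical, the +2 change carries straight to that chain (now 30 weeks).
The critical path is still Sites→Recruit→Randomize→Enroll→Database; finish is now 30 weeks.
Change in finish: 30 − 28 = +2 weeks.

2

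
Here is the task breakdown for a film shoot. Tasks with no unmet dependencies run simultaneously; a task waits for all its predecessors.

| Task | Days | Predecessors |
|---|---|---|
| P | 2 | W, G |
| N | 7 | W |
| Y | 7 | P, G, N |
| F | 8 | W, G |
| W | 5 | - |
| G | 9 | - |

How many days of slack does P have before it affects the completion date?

The longest chain is W→N→Y = 5+7+7 = 19; overall finish 19 days.
P finishes as early as 11 and must finish by 12.
Float = 19 − 18 = 1.

1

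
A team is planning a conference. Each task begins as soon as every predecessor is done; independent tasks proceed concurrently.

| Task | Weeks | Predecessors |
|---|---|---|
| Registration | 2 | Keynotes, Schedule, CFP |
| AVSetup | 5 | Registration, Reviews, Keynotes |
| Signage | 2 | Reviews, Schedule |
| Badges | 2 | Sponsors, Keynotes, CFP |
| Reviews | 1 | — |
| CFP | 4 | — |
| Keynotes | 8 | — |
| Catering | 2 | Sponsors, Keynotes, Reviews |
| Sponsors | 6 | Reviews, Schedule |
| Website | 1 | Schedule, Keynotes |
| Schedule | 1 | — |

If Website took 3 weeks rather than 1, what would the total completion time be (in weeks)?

Critical path before the change: Keynotes→Registration→AVSetup = 8+2+5 = 15 giving 15 weeks.
Website is off the critical path — its longest chain is 9 weeks, giving 6 of slack.
That remains the longest chain; total 15 weeks.

15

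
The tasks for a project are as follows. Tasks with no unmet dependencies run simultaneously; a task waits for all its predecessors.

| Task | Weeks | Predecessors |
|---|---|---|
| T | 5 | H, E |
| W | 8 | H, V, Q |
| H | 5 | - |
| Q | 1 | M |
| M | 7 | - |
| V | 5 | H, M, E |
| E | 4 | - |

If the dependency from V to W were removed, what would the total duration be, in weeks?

With the dependency in place, M→V→W = 7+5+8 = 20 sets the finish at 20 weeks.
Without V→W, W's earliest start moves from 12 to 8.
The longest chain is now M→Q→W = 7+1+8 = 16, so the job takes 16 weeks.

16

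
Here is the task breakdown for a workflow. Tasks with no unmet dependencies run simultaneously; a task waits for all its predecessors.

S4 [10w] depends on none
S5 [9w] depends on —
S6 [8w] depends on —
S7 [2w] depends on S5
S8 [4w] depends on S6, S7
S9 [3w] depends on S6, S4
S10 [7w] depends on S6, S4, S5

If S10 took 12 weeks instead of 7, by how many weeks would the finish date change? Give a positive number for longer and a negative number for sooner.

5

Actual critical path: S4→S10 = 10+7 = 17 ⇒ 17 weeks.
S10 is on the critical path; changing it to 12 makes that path 22 weeks.
That remains the longest chain; total 22 weeks.
Change in finish: 22 − 17 = +5 weeks.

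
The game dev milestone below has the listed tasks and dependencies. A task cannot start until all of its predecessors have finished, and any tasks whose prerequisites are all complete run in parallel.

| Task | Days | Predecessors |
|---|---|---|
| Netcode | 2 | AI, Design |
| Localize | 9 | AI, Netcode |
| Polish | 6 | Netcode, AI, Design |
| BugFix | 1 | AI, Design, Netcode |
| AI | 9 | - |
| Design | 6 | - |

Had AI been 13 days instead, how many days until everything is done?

24

Actual critical path: AI→Netcode→Localize = 9+2+9 = 20 ⇒ 20 days.
AI lies on that path, so at 13 days the path becomes 24 days.
The critical path is still AI→Netcode→Localize; finish is now 24 days.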